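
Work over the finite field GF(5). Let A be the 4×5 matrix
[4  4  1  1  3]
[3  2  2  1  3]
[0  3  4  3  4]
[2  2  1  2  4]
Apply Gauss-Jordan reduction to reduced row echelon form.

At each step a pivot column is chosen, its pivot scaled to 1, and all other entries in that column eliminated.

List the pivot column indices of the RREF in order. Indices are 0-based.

pivot columns: 0, 1, 2, 3

[1] R0 /= 4  ⇒  (1, 1, 4, 4, 2)
     R1 -= 3·R0  ⇒  (0, 4, 0, 4, 2)
     R3 -= 2·R0  ⇒  (0, 0, 3, 4, 0)
[2] R1 /= 4  ⇒  (0, 1, 0, 1, 3)
     R0 -= 1·R1  ⇒  (1, 0, 4, 3, 4)
     R2 -= 3·R1  ⇒  (0, 0, 4, 0, 0)
[3] R2 /= 4  ⇒  (0, 0, 1, 0, 0)
     R0 -= 4·R2  ⇒  (1, 0, 0, 3, 4)
     R3 -= 3·R2  ⇒  (0, 0, 0, 4, 0)
[4] R3 /= 4  ⇒  (0, 0, 0, 1, 0)
     R0 -= 3·R3  ⇒  (1, 0, 0, 0, 4)
     R1 -= 1·R3  ⇒  (0, 1, 0, 0, 3)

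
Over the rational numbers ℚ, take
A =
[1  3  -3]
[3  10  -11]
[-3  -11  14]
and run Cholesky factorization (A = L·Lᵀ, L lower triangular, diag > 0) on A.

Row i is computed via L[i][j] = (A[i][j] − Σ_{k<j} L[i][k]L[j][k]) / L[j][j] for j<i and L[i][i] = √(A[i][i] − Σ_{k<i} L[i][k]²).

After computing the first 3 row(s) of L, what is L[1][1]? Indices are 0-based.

Step 1: L[0][0] = √(1) = 1.
  L[1][0] = (3) / L[0][0] = 3.
Step 2: L[1][1] = √(1) = 1.
  L[2][0] = (-3) / L[0][0] = -3.
  L[2][1] = (-2) / L[1][1] = -2.
Step 3: L[2][2] = √(1) = 1.

L[1][1] = 1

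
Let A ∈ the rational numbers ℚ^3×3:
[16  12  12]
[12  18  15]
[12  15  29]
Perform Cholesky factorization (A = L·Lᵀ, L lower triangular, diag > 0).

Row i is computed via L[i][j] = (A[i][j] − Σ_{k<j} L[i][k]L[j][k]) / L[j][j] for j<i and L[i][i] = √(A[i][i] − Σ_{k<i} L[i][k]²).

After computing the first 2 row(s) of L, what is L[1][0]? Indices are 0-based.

L[1][0] = 3

Step 1: L[0][0] = √(16) = 4.
  L[1][0] = (12) / L[0][0] = 3.
Step 2: L[1][1] = √(9) = 3.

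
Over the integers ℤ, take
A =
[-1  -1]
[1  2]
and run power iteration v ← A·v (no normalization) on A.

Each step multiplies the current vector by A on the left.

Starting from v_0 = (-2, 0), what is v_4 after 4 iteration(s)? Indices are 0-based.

v_0 = (-2, 0).
v_1 = A·v_0 = (2, -2).
v_2 = A·v_1 = (0, -2).
v_3 = A·v_2 = (2, -4).
v_4 = A·v_3 = (2, -6).

v_4 = (2, -6)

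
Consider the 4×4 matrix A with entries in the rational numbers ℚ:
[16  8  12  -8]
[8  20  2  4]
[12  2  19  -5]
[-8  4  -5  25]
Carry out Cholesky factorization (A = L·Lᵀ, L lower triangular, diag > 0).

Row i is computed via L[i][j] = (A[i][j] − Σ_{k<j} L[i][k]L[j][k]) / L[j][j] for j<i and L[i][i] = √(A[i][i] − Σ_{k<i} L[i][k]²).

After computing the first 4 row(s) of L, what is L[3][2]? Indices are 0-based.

Step 1: L[0][0] = √(16) = 4.
  L[1][0] = (8) / L[0][0] = 2.
Step 2: L[1][1] = √(16) = 4.
  L[2][0] = (12) / L[0][0] = 3.
  L[2][1] = (-4) / L[1][1] = -1.
Step 3: L[2][2] = √(9) = 3.
  L[3][0] = (-8) / L[0][0] = -2.
  L[3][1] = (8) / L[1][1] = 2.
  L[3][2] = (3) / L[2][2] = 1.
Step 4: L[3][3] = √(16) = 4.

L[3][2] = 1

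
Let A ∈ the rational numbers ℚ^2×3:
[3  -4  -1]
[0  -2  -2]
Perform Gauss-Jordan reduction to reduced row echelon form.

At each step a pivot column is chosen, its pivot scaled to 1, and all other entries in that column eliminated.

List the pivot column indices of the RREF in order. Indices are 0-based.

[1] R0 /= 3  ⇒  (1, -4/3, -1/3)
[2] R1 /= -2  ⇒  (0, 1, 1)
     R0 -= -4/3·R1  ⇒  (1, 0, 1)

pivot columns: 0, 1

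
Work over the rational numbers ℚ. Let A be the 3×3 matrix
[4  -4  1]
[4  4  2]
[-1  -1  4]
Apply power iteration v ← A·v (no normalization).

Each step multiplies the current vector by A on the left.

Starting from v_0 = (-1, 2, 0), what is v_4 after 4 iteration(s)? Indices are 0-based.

v_0 = (-1, 2, 0).
v_1 = A·v_0 = (-12, 4, -1).
v_2 = A·v_1 = (-65, -34, 4).
v_3 = A·v_2 = (-120, -388, 115).
v_4 = A·v_3 = (1187, -1802, 968).

v_4 = (1187, -1802, 968)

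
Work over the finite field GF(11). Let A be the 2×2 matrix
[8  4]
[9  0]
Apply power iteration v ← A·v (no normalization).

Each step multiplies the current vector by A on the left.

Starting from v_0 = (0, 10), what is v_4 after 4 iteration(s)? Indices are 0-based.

v_4 = (4, 8)

v_0 = (0, 10).
v_1 = A·v_0 = (7, 0).
v_2 = A·v_1 = (1, 8).
v_3 = A·v_2 = (7, 9).
v_4 = A·v_3 = (4, 8).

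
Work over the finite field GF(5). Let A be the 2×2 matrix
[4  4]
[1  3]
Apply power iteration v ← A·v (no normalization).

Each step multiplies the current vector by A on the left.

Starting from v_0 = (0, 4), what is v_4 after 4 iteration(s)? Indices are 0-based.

v_4 = (1, 0)

v_0 = (0, 4).
v_1 = A·v_0 = (1, 2).
v_2 = A·v_1 = (2, 2).
v_3 = A·v_2 = (1, 3).
v_4 = A·v_3 = (1, 0).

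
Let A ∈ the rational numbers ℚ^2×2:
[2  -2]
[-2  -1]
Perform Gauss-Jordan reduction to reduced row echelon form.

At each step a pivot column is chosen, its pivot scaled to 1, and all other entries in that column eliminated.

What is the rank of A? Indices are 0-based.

step 1: normalize row 0 (÷2) = (1, -1)
  row 1: subtract -2×row0 = (0, -3)
step 2: normalize row 1 (÷-3) = (0, 1)
  row 0: subtract -1×row1 = (1, 0)

rank = 2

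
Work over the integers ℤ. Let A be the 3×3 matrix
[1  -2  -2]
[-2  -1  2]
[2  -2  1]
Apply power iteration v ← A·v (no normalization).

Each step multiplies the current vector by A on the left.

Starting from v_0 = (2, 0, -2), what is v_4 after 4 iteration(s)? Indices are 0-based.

v_4 = (-222, 192, -66)

v_0 = (2, 0, -2).
v_1 = A·v_0 = (6, -8, 2).
v_2 = A·v_1 = (18, 0, 30).
v_3 = A·v_2 = (-42, 24, 66).
v_4 = A·v_3 = (-222, 192, -66).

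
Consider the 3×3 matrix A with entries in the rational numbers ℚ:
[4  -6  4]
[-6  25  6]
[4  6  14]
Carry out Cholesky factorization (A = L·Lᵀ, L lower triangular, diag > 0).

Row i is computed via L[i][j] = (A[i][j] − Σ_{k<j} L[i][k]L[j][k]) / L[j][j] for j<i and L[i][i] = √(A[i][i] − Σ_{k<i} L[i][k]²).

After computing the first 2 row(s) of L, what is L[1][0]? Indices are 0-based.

Step 1: L[0][0] = √(4) = 2.
  L[1][0] = (-6) / L[0][0] = -3.
Step 2: L[1][1] = √(16) = 4.

L[1][0] = -3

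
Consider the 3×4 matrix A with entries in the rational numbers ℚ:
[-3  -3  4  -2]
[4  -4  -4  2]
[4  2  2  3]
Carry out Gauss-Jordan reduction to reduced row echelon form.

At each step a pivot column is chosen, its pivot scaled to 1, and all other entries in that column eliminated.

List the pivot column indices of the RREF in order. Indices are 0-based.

pivot(0,0)=-3: scale R0 → (1, 1, -4/3, 2/3)
  clear (1,0): R1 −= (4)R0 → (0, -8, 4/3, -2/3)
  clear (2,0): R2 −= (4)R0 → (0, -2, 22/3, 1/3)
pivot(1,1)=-8: scale R1 → (0, 1, -1/6, 1/12)
  clear (0,1): R0 −= (1)R1 → (1, 0, -7/6, 7/12)
  clear (2,1): R2 −= (-2)R1 → (0, 0, 7, 1/2)
pivot(2,2)=7: scale R2 → (0, 0, 1, 1/14)
  clear (0,2): R0 −= (-7/6)R2 → (1, 0, 0, 2/3)
  clear (1,2): R1 −= (-1/6)R2 → (0, 1, 0, 2/21)

pivot columns: 0, 1, 2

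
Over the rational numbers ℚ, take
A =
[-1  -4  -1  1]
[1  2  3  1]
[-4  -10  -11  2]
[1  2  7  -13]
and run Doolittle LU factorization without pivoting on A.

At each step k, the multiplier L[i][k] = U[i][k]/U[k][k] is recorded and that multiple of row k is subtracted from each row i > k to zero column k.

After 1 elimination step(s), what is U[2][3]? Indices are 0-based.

[col 0] pivot -1
  R1 -= -1*R0 → (0, -2, 2, 2)  (L[1][0] := -1)
  R2 -= 4*R0 → (0, 6, -7, -2)  (L[2][0] := 4)
  R3 -= -1*R0 → (0, -2, 6, -12)  (L[3][0] := -1)

U[2][3] = -2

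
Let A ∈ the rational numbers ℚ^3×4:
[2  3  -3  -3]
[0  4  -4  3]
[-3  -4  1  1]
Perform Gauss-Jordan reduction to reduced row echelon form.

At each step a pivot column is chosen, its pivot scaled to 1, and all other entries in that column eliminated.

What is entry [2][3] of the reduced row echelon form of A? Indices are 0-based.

M[2][3] = 31/24

[1] R0 /= 2  ⇒  (1, 3/2, -3/2, -3/2)
     R2 -= -3·R0  ⇒  (0, 1/2, -7/2, -7/2)
[2] R1 /= 4  ⇒  (0, 1, -1, 3/4)
     R0 -= 3/2·R1  ⇒  (1, 0, 0, -21/8)
     R2 -= 1/2·R1  ⇒  (0, 0, -3, -31/8)
[3] R2 /= -3  ⇒  (0, 0, 1, 31/24)
     R1 -= -1·R2  ⇒  (0, 1, 0, 49/24)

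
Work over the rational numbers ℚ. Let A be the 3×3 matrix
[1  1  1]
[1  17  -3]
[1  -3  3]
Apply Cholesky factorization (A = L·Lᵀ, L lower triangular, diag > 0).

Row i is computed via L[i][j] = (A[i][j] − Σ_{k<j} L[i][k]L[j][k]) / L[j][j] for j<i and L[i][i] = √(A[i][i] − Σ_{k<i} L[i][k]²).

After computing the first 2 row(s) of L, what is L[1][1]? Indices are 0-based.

Step 1: L[0][0] = √(1) = 1.
  L[1][0] = (1) / L[0][0] = 1.
Step 2: L[1][1] = √(16) = 4.

L[1][1] = 4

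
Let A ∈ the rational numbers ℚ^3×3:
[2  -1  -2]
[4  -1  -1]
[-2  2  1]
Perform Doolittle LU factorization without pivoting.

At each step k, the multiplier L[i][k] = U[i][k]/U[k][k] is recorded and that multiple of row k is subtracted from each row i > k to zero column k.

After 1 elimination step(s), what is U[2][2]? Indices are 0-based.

Step 1: pivot at (0,0) is 2.
  row1 ← row1 − (2)·row0  ⇒  L[1][0]=2, U row1=(0, 1, 3)
  row2 ← row2 − (-1)·row0  ⇒  L[2][0]=-1, U row2=(0, 1, -1)

U[2][2] = -1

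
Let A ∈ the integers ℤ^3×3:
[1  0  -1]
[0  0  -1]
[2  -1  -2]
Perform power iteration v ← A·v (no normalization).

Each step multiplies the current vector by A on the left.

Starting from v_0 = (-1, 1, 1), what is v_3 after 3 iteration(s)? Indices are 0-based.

v_3 = (-4, -7, -13)

v_0 = (-1, 1, 1).
v_1 = A·v_0 = (-2, -1, -5).
v_2 = A·v_1 = (3, 5, 7).
v_3 = A·v_2 = (-4, -7, -13).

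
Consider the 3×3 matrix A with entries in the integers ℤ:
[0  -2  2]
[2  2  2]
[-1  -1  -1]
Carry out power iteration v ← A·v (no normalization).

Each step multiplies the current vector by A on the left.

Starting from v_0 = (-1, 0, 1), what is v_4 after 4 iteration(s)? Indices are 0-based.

v_0 = (-1, 0, 1).
v_1 = A·v_0 = (2, 0, 0).
v_2 = A·v_1 = (0, 4, -2).
v_3 = A·v_2 = (-12, 4, -2).
v_4 = A·v_3 = (-12, -20, 10).

v_4 = (-12, -20, 10)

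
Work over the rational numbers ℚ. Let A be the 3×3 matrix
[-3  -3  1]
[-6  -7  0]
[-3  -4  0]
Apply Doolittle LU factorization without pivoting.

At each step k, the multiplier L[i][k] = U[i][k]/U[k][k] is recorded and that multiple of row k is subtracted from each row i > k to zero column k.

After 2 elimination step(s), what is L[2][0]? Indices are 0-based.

[col 0] pivot -3
  R1 -= 2*R0 → (0, -1, -2)  (L[1][0] := 2)
  R2 -= 1*R0 → (0, -1, -1)  (L[2][0] := 1)
[col 1] pivot -1
  R2 -= 1*R1 → (0, 0, 1)  (L[2][1] := 1)

L[2][0] = 1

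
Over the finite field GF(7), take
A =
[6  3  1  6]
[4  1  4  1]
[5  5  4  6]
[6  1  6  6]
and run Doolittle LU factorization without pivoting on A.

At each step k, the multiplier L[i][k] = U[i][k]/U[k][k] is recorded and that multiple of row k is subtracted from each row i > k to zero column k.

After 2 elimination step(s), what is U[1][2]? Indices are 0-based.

U[1][2] = 1

k=0: U[0][0]=6
  eliminate (1,0): mult=3, new row 1: (0, 6, 1, 4); set L[1][0]=3
  eliminate (2,0): mult=2, new row 2: (0, 6, 2, 1); set L[2][0]=2
  eliminate (3,0): mult=1, new row 3: (0, 5, 5, 0); set L[3][0]=1
k=1: U[1][1]=6
  eliminate (2,1): mult=1, new row 2: (0, 0, 1, 4); set L[2][1]=1
  eliminate (3,1): mult=2, new row 3: (0, 0, 3, 6); set L[3][1]=2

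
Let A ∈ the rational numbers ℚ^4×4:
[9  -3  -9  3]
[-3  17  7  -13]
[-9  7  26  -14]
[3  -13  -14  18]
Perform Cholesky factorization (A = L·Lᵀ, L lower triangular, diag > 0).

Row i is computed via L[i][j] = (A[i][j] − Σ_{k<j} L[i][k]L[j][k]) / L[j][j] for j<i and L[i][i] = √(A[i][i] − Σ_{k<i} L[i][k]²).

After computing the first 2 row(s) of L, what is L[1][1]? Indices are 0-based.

Step 1: L[0][0] = √(9) = 3.
  L[1][0] = (-3) / L[0][0] = -1.
Step 2: L[1][1] = √(16) = 4.

L[1][1] = 4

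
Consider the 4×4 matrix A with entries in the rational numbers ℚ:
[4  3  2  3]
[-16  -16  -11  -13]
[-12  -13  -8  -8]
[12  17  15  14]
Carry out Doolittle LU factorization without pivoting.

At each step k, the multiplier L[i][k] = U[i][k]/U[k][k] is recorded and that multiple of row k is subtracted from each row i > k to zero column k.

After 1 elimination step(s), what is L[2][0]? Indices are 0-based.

[col 0] pivot 4
  R1 -= -4*R0 → (0, -4, -3, -1)  (L[1][0] := -4)
  R2 -= -3*R0 → (0, -4, -2, 1)  (L[2][0] := -3)
  R3 -= 3*R0 → (0, 8, 9, 5)  (L[3][0] := 3)

L[2][0] = -3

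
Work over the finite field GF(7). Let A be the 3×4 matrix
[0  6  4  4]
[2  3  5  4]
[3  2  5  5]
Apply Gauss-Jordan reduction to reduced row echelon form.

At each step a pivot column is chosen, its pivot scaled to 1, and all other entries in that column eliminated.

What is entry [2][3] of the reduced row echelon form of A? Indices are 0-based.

pivot(0,0): swap R0↔R1
pivot(0,0)=2: scale R0 → (1, 5, 6, 2)
  clear (2,0): R2 −= (3)R0 → (0, 1, 1, 6)
pivot(1,1)=6: scale R1 → (0, 1, 3, 3)
  clear (0,1): R0 −= (5)R1 → (1, 0, 5, 1)
  clear (2,1): R2 −= (1)R1 → (0, 0, 5, 3)
pivot(2,2)=5: scale R2 → (0, 0, 1, 2)
  clear (0,2): R0 −= (5)R2 → (1, 0, 0, 5)
  clear (1,2): R1 −= (3)R2 → (0, 1, 0, 4)

M[2][3] = 2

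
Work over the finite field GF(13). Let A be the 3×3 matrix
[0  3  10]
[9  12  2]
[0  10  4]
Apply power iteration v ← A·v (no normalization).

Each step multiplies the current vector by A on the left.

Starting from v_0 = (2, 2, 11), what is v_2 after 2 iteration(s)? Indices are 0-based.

v_2 = (0, 3, 12)

v_0 = (2, 2, 11).
v_1 = A·v_0 = (12, 12, 12).
v_2 = A·v_1 = (0, 3, 12).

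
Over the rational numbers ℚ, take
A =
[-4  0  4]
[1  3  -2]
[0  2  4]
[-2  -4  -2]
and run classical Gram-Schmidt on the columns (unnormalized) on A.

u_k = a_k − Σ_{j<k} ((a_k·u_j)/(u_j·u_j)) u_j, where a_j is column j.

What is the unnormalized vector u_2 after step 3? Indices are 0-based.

Step 1: u_0 = a_0 = (-4, 1, 0, -2).
Step 2: u_1 = a_1 − (11/21)·u_0 = (44/21, 52/21, 2, -62/21).
Step 3: u_2 = a_2 − (-2/3)·u_0 − (91/122)·u_1 = (-14/61, -194/61, 153/61, -69/61).

u_2 = (-14/61, -194/61, 153/61, -69/61)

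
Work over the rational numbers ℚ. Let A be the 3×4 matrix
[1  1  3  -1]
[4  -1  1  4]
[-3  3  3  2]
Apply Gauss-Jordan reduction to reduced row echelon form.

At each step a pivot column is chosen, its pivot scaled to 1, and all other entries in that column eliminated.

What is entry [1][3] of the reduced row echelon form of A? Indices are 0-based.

step 1: normalize row 0 (÷1) = (1, 1, 3, -1)
  row 1: subtract 4×row0 = (0, -5, -11, 8)
  row 2: subtract -3×row0 = (0, 6, 12, -1)
step 2: normalize row 1 (÷-5) = (0, 1, 11/5, -8/5)
  row 0: subtract 1×row1 = (1, 0, 4/5, 3/5)
  row 2: subtract 6×row1 = (0, 0, -6/5, 43/5)
step 3: normalize row 2 (÷-6/5) = (0, 0, 1, -43/6)
  row 0: subtract 4/5×row2 = (1, 0, 0, 19/3)
  row 1: subtract 11/5×row2 = (0, 1, 0, 85/6)

M[1][3] = 85/6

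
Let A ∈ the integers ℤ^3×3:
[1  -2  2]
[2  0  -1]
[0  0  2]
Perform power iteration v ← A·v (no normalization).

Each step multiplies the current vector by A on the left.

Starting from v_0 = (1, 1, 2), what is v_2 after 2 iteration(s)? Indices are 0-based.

v_2 = (11, 2, 8)

v_0 = (1, 1, 2).
v_1 = A·v_0 = (3, 0, 4).
v_2 = A·v_1 = (11, 2, 8).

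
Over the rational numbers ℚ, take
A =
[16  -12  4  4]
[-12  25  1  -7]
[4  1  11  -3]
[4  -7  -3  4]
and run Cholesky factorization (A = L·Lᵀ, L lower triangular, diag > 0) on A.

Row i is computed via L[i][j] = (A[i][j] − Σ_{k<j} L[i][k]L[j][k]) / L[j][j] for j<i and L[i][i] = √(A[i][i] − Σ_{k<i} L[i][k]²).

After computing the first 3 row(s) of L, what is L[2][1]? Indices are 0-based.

Step 1: L[0][0] = √(16) = 4.
  L[1][0] = (-12) / L[0][0] = -3.
Step 2: L[1][1] = √(16) = 4.
  L[2][0] = (4) / L[0][0] = 1.
  L[2][1] = (4) / L[1][1] = 1.
Step 3: L[2][2] = √(9) = 3.

L[2][1] = 1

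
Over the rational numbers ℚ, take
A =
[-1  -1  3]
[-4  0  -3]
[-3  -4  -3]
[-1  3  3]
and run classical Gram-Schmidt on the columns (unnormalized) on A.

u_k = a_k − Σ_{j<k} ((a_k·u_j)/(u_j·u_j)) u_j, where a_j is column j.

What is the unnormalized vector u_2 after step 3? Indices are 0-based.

Step 1: u_0 = a_0 = (-1, -4, -3, -1).
Step 2: u_1 = a_1 − (10/27)·u_0 = (-17/27, 40/27, -26/9, 91/27).
Step 3: u_2 = a_2 − (5/9)·u_0 − (24/43)·u_1 = (168/43, -69/43, 12/43, 72/43).

u_2 = (168/43, -69/43, 12/43, 72/43)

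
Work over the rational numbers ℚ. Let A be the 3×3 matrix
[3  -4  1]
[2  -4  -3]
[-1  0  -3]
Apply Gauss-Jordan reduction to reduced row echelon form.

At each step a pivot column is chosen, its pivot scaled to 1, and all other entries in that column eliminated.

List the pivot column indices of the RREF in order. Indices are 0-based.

pivot columns: 0, 1, 2

[1] R0 /= 3  ⇒  (1, -4/3, 1/3)
     R1 -= 2·R0  ⇒  (0, -4/3, -11/3)
     R2 -= -1·R0  ⇒  (0, -4/3, -8/3)
[2] R1 /= -4/3  ⇒  (0, 1, 11/4)
     R0 -= -4/3·R1  ⇒  (1, 0, 4)
     R2 -= -4/3·R1  ⇒  (0, 0, 1)
[3] R2 /= 1  ⇒  (0, 0, 1)
     R0 -= 4·R2  ⇒  (1, 0, 0)
     R1 -= 11/4·R2  ⇒  (0, 1, 0)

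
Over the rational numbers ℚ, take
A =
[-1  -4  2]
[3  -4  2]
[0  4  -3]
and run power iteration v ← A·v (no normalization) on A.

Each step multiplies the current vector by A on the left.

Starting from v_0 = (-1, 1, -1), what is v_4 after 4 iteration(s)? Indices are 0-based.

v_4 = (1287, 51, -1289)

v_0 = (-1, 1, -1).
v_1 = A·v_0 = (-5, -9, 7).
v_2 = A·v_1 = (55, 35, -57).
v_3 = A·v_2 = (-309, -89, 311).
v_4 = A·v_3 = (1287, 51, -1289).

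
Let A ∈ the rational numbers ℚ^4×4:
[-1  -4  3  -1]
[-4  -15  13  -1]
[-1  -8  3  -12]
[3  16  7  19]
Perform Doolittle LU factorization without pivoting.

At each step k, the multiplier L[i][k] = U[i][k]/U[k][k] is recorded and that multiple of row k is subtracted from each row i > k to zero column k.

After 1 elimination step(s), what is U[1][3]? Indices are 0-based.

U[1][3] = 3

Step 1: pivot at (0,0) is -1.
  row1 ← row1 − (4)·row0  ⇒  L[1][0]=4, U row1=(0, 1, 1, 3)
  row2 ← row2 − (1)·row0  ⇒  L[2][0]=1, U row2=(0, -4, 0, -11)
  row3 ← row3 − (-3)·row0  ⇒  L[3][0]=-3, U row3=(0, 4, 16, 16)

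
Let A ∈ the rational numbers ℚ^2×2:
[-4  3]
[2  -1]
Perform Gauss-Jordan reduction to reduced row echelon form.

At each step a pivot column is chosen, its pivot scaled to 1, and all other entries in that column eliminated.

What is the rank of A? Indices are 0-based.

pivot(0,0)=-4: scale R0 → (1, -3/4)
  clear (1,0): R1 −= (2)R0 → (0, 1/2)
pivot(1,1)=1/2: scale R1 → (0, 1)
  clear (0,1): R0 −= (-3/4)R1 → (1, 0)

rank = 2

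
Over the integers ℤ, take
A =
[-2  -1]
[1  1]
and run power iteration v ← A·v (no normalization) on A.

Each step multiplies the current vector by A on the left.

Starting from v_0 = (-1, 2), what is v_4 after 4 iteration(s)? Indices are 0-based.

v_4 = (-2, 1)

v_0 = (-1, 2).
v_1 = A·v_0 = (0, 1).
v_2 = A·v_1 = (-1, 1).
v_3 = A·v_2 = (1, 0).
v_4 = A·v_3 = (-2, 1).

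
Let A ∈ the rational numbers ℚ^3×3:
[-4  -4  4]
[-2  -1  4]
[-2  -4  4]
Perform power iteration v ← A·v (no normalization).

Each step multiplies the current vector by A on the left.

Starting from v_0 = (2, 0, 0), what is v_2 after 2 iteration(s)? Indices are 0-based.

v_2 = (32, 4, 16)

v_0 = (2, 0, 0).
v_1 = A·v_0 = (-8, -4, -4).
v_2 = A·v_1 = (32, 4, 16).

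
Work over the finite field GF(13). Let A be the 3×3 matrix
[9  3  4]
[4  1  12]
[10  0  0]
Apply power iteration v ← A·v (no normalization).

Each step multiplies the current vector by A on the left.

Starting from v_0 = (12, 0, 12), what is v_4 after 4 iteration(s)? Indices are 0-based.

v_4 = (11, 12, 12)

v_0 = (12, 0, 12).
v_1 = A·v_0 = (0, 10, 3).
v_2 = A·v_1 = (3, 7, 0).
v_3 = A·v_2 = (9, 6, 4).
v_4 = A·v_3 = (11, 12, 12).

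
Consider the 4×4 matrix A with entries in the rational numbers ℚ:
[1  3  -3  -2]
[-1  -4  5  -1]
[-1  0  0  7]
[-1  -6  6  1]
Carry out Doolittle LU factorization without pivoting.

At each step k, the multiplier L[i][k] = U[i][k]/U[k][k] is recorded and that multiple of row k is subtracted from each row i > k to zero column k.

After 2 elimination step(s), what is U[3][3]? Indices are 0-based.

k=0: U[0][0]=1
  eliminate (1,0): mult=-1, new row 1: (0, -1, 2, -3); set L[1][0]=-1
  eliminate (2,0): mult=-1, new row 2: (0, 3, -3, 5); set L[2][0]=-1
  eliminate (3,0): mult=-1, new row 3: (0, -3, 3, -1); set L[3][0]=-1
k=1: U[1][1]=-1
  eliminate (2,1): mult=-3, new row 2: (0, 0, 3, -4); set L[2][1]=-3
  eliminate (3,1): mult=3, new row 3: (0, 0, -3, 8); set L[3][1]=3

U[3][3] = 8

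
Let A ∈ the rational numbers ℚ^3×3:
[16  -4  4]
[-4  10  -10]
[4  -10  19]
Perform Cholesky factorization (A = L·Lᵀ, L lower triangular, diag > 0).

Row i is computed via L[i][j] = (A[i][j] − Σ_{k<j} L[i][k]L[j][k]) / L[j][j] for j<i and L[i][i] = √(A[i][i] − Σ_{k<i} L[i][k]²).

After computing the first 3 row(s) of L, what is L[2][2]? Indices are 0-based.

L[2][2] = 3

Step 1: L[0][0] = √(16) = 4.
  L[1][0] = (-4) / L[0][0] = -1.
Step 2: L[1][1] = √(9) = 3.
  L[2][0] = (4) / L[0][0] = 1.
  L[2][1] = (-9) / L[1][1] = -3.
Step 3: L[2][2] = √(9) = 3.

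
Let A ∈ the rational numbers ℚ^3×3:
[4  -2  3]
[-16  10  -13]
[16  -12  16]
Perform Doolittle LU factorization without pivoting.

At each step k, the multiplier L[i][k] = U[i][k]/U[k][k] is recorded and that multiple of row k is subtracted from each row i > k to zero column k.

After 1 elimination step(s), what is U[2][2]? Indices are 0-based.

U[2][2] = 4

[col 0] pivot 4
  R1 -= -4*R0 → (0, 2, -1)  (L[1][0] := -4)
  R2 -= 4*R0 → (0, -4, 4)  (L[2][0] := 4)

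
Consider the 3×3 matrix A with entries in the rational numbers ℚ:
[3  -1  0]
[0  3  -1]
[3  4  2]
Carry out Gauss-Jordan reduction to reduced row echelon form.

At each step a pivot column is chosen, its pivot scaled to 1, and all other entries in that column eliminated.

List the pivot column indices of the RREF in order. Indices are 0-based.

step 1: normalize row 0 (÷3) = (1, -1/3, 0)
  row 2: subtract 3×row0 = (0, 5, 2)
step 2: normalize row 1 (÷3) = (0, 1, -1/3)
  row 0: subtract -1/3×row1 = (1, 0, -1/9)
  row 2: subtract 5×row1 = (0, 0, 11/3)
step 3: normalize row 2 (÷11/3) = (0, 0, 1)
  row 0: subtract -1/9×row2 = (1, 0, 0)
  row 1: subtract -1/3×row2 = (0, 1, 0)

pivot columns: 0, 1, 2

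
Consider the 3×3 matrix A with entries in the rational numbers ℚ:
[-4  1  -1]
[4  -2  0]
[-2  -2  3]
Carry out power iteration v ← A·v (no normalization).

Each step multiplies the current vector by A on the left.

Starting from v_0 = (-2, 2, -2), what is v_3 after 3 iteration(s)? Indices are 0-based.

v_3 = (306, -360, -90)

v_0 = (-2, 2, -2).
v_1 = A·v_0 = (12, -12, -6).
v_2 = A·v_1 = (-54, 72, -18).
v_3 = A·v_2 = (306, -360, -90).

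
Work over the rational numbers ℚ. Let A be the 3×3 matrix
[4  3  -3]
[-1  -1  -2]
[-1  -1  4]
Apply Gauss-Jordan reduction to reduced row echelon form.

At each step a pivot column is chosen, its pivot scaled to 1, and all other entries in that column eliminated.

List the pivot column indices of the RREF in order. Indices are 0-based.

pivot(0,0)=4: scale R0 → (1, 3/4, -3/4)
  clear (1,0): R1 −= (-1)R0 → (0, -1/4, -11/4)
  clear (2,0): R2 −= (-1)R0 → (0, -1/4, 13/4)
pivot(1,1)=-1/4: scale R1 → (0, 1, 11)
  clear (0,1): R0 −= (3/4)R1 → (1, 0, -9)
  clear (2,1): R2 −= (-1/4)R1 → (0, 0, 6)
pivot(2,2)=6: scale R2 → (0, 0, 1)
  clear (0,2): R0 −= (-9)R2 → (1, 0, 0)
  clear (1,2): R1 −= (11)R2 → (0, 1, 0)

pivot columns: 0, 1, 2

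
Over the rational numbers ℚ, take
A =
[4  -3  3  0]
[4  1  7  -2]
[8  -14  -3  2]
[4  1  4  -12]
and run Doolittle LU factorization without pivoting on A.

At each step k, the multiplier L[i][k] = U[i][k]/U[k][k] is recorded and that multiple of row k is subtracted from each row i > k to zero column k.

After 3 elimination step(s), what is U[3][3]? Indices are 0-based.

U[3][3] = -4

[col 0] pivot 4
  R1 -= 1*R0 → (0, 4, 4, -2)  (L[1][0] := 1)
  R2 -= 2*R0 → (0, -8, -9, 2)  (L[2][0] := 2)
  R3 -= 1*R0 → (0, 4, 1, -12)  (L[3][0] := 1)
[col 1] pivot 4
  R2 -= -2*R1 → (0, 0, -1, -2)  (L[2][1] := -2)
  R3 -= 1*R1 → (0, 0, -3, -10)  (L[3][1] := 1)
[col 2] pivot -1
  R3 -= 3*R2 → (0, 0, 0, -4)  (L[3][2] := 3)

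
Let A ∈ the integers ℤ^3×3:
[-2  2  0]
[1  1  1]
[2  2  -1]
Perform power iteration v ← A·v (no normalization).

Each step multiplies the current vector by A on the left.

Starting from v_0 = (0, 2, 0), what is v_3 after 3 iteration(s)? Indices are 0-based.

v_0 = (0, 2, 0).
v_1 = A·v_0 = (4, 2, 4).
v_2 = A·v_1 = (-4, 10, 8).
v_3 = A·v_2 = (28, 14, 4).

v_3 = (28, 14, 4)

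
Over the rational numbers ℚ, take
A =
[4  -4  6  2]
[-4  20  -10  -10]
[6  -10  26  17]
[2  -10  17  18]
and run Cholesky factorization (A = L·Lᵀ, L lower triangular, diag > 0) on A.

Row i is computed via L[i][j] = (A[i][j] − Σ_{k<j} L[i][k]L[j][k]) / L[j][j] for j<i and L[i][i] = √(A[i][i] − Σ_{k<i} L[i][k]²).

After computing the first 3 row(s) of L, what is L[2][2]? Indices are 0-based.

L[2][2] = 4

Step 1: L[0][0] = √(4) = 2.
  L[1][0] = (-4) / L[0][0] = -2.
Step 2: L[1][1] = √(16) = 4.
  L[2][0] = (6) / L[0][0] = 3.
  L[2][1] = (-4) / L[1][1] = -1.
Step 3: L[2][2] = √(16) = 4.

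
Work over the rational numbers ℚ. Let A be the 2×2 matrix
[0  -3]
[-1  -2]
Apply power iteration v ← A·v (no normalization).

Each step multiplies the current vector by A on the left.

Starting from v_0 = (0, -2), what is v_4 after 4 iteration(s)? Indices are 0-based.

v_0 = (0, -2).
v_1 = A·v_0 = (6, 4).
v_2 = A·v_1 = (-12, -14).
v_3 = A·v_2 = (42, 40).
v_4 = A·v_3 = (-120, -122).

v_4 = (-120, -122)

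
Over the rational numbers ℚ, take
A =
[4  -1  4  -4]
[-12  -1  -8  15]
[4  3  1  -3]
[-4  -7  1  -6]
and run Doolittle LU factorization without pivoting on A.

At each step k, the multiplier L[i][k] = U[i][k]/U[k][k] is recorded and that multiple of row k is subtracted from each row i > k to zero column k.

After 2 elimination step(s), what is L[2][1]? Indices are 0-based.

L[2][1] = -1

k=0: U[0][0]=4
  eliminate (1,0): mult=-3, new row 1: (0, -4, 4, 3); set L[1][0]=-3
  eliminate (2,0): mult=1, new row 2: (0, 4, -3, 1); set L[2][0]=1
  eliminate (3,0): mult=-1, new row 3: (0, -8, 5, -10); set L[3][0]=-1
k=1: U[1][1]=-4
  eliminate (2,1): mult=-1, new row 2: (0, 0, 1, 4); set L[2][1]=-1
  eliminate (3,1): mult=2, new row 3: (0, 0, -3, -16); set L[3][1]=2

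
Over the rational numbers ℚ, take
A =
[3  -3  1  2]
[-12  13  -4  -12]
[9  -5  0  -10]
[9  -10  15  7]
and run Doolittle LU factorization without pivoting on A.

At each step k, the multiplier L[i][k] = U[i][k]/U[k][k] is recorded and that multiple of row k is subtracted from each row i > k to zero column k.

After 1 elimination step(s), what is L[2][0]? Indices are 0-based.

Step 1: pivot at (0,0) is 3.
  row1 ← row1 − (-4)·row0  ⇒  L[1][0]=-4, U row1=(0, 1, 0, -4)
  row2 ← row2 − (3)·row0  ⇒  L[2][0]=3, U row2=(0, 4, -3, -16)
  row3 ← row3 − (3)·row0  ⇒  L[3][0]=3, U row3=(0, -1, 12, 1)

L[2][0] = 3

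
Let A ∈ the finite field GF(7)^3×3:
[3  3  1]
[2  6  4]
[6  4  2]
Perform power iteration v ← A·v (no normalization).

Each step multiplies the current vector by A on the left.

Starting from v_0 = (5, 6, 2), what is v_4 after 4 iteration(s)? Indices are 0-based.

v_4 = (4, 3, 6)

v_0 = (5, 6, 2).
v_1 = A·v_0 = (0, 5, 2).
v_2 = A·v_1 = (3, 3, 3).
v_3 = A·v_2 = (0, 1, 1).
v_4 = A·v_3 = (4, 3, 6).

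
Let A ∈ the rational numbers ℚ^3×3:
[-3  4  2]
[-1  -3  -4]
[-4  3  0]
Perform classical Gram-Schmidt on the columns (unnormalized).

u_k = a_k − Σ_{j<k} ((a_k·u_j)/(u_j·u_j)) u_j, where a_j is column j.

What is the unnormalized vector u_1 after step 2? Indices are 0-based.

Step 1: u_0 = a_0 = (-3, -1, -4).
Step 2: u_1 = a_1 − (-21/26)·u_0 = (41/26, -99/26, -3/13).

u_1 = (41/26, -99/26, -3/13)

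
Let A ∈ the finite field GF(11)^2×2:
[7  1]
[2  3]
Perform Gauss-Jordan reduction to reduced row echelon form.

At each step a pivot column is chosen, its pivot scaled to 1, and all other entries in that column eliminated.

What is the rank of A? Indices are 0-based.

pivot(0,0)=7: scale R0 → (1, 8)
  clear (1,0): R1 −= (2)R0 → (0, 9)
pivot(1,1)=9: scale R1 → (0, 1)
  clear (0,1): R0 −= (8)R1 → (1, 0)

rank = 2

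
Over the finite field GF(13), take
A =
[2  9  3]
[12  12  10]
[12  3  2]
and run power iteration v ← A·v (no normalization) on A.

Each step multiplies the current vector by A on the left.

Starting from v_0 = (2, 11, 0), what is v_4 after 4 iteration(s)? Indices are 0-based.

v_0 = (2, 11, 0).
v_1 = A·v_0 = (12, 0, 5).
v_2 = A·v_1 = (0, 12, 11).
v_3 = A·v_2 = (11, 7, 6).
v_4 = A·v_3 = (12, 3, 9).

v_4 = (12, 3, 9)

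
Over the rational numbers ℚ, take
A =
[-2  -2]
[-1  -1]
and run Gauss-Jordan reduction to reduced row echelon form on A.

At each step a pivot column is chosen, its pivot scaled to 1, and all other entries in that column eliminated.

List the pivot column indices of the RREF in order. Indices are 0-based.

[1] R0 /= -2  ⇒  (1, 1)
     R1 -= -1·R0  ⇒  (0, 0)
column 1 empty below row 1

pivot columns: 0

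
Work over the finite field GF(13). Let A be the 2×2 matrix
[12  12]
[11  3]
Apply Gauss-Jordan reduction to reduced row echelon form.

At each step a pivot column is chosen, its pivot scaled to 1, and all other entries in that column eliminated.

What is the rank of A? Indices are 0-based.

rank = 2

step 1: normalize row 0 (÷12) = (1, 1)
  row 1: subtract 11×row0 = (0, 5)
step 2: normalize row 1 (÷5) = (0, 1)
  row 0: subtract 1×row1 = (1, 0)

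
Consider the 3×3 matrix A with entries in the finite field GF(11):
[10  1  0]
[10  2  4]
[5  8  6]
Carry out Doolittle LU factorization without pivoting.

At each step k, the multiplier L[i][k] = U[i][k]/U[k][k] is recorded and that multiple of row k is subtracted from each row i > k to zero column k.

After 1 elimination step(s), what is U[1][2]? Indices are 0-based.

U[1][2] = 4

[col 0] pivot 10
  R1 -= 1*R0 → (0, 1, 4)  (L[1][0] := 1)
  R2 -= 6*R0 → (0, 2, 6)  (L[2][0] := 6)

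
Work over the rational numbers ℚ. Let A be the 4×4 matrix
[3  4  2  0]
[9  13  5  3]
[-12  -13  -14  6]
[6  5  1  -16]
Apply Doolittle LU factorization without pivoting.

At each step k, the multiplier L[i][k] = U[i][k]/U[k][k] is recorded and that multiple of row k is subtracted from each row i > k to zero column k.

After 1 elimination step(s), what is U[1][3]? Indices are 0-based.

U[1][3] = 3

Step 1: pivot at (0,0) is 3.
  row1 ← row1 − (3)·row0  ⇒  L[1][0]=3, U row1=(0, 1, -1, 3)
  row2 ← row2 − (-4)·row0  ⇒  L[2][0]=-4, U row2=(0, 3, -6, 6)
  row3 ← row3 − (2)·row0  ⇒  L[3][0]=2, U row3=(0, -3, -3, -16)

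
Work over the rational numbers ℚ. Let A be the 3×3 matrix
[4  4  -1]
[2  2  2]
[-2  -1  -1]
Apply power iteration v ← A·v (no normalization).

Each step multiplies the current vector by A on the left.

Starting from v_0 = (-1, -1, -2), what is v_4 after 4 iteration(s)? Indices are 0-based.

v_0 = (-1, -1, -2).
v_1 = A·v_0 = (-6, -8, 5).
v_2 = A·v_1 = (-61, -18, 15).
v_3 = A·v_2 = (-331, -128, 125).
v_4 = A·v_3 = (-1961, -668, 665).

v_4 = (-1961, -668, 665)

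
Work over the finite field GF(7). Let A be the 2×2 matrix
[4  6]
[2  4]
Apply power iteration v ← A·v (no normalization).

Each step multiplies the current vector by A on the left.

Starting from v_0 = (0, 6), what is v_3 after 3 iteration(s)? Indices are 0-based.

v_3 = (4, 2)

v_0 = (0, 6).
v_1 = A·v_0 = (1, 3).
v_2 = A·v_1 = (1, 0).
v_3 = A·v_2 = (4, 2).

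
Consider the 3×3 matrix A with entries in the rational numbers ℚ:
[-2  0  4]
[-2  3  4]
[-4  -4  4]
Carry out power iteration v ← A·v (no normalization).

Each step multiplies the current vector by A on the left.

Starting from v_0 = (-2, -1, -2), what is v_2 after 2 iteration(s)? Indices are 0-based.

v_2 = (24, 3, 60)

v_0 = (-2, -1, -2).
v_1 = A·v_0 = (-4, -7, 4).
v_2 = A·v_1 = (24, 3, 60).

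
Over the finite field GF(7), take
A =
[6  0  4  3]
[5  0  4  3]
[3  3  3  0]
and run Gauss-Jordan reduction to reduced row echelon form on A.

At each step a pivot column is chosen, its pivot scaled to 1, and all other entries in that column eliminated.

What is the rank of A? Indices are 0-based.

rank = 3

[1] R0 /= 6  ⇒  (1, 0, 3, 4)
     R1 -= 5·R0  ⇒  (0, 0, 3, 4)
     R2 -= 3·R0  ⇒  (0, 3, 1, 2)
[2] R1 <-> R2
[2] R1 /= 3  ⇒  (0, 1, 5, 3)
[3] R2 /= 3  ⇒  (0, 0, 1, 6)
     R0 -= 3·R2  ⇒  (1, 0, 0, 0)
     R1 -= 5·R2  ⇒  (0, 1, 0, 1)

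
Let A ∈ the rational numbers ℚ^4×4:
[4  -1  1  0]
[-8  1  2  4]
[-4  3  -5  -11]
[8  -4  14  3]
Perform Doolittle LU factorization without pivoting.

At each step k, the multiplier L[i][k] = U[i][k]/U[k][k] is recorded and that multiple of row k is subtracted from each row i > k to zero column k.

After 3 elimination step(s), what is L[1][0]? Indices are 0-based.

L[1][0] = -2

k=0: U[0][0]=4
  eliminate (1,0): mult=-2, new row 1: (0, -1, 4, 4); set L[1][0]=-2
  eliminate (2,0): mult=-1, new row 2: (0, 2, -4, -11); set L[2][0]=-1
  eliminate (3,0): mult=2, new row 3: (0, -2, 12, 3); set L[3][0]=2
k=1: U[1][1]=-1
  eliminate (2,1): mult=-2, new row 2: (0, 0, 4, -3); set L[2][1]=-2
  eliminate (3,1): mult=2, new row 3: (0, 0, 4, -5); set L[3][1]=2
k=2: U[2][2]=4
  eliminate (3,2): mult=1, new row 3: (0, 0, 0, -2); set L[3][2]=1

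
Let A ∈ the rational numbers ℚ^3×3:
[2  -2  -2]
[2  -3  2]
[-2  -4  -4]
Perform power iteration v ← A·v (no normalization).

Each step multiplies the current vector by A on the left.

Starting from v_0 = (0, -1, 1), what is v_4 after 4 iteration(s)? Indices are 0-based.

v_4 = (-190, 465, -680)

v_0 = (0, -1, 1).
v_1 = A·v_0 = (0, 5, 0).
v_2 = A·v_1 = (-10, -15, -20).
v_3 = A·v_2 = (50, -15, 160).
v_4 = A·v_3 = (-190, 465, -680).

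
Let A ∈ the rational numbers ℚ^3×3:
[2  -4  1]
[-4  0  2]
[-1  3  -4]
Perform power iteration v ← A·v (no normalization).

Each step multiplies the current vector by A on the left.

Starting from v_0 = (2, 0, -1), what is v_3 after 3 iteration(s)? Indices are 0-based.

v_0 = (2, 0, -1).
v_1 = A·v_0 = (3, -10, 2).
v_2 = A·v_1 = (48, -8, -41).
v_3 = A·v_2 = (87, -274, 92).

v_3 = (87, -274, 92)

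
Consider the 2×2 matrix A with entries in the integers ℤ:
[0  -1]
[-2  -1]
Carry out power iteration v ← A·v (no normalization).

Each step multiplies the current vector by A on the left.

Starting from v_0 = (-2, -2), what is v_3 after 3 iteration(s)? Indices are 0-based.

v_0 = (-2, -2).
v_1 = A·v_0 = (2, 6).
v_2 = A·v_1 = (-6, -10).
v_3 = A·v_2 = (10, 22).

v_3 = (10, 22)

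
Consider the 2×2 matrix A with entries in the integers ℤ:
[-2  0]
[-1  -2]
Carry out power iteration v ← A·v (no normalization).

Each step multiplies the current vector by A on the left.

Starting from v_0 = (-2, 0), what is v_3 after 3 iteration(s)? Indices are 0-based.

v_3 = (16, 24)

v_0 = (-2, 0).
v_1 = A·v_0 = (4, 2).
v_2 = A·v_1 = (-8, -8).
v_3 = A·v_2 = (16, 24).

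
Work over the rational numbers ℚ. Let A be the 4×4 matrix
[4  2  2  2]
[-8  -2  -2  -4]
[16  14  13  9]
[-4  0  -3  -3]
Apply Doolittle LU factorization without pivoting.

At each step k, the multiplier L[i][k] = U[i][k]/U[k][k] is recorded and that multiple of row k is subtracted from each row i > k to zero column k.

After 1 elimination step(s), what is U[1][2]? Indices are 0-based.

Step 1: pivot at (0,0) is 4.
  row1 ← row1 − (-2)·row0  ⇒  L[1][0]=-2, U row1=(0, 2, 2, 0)
  row2 ← row2 − (4)·row0  ⇒  L[2][0]=4, U row2=(0, 6, 5, 1)
  row3 ← row3 − (-1)·row0  ⇒  L[3][0]=-1, U row3=(0, 2, -1, -1)

U[1][2] = 2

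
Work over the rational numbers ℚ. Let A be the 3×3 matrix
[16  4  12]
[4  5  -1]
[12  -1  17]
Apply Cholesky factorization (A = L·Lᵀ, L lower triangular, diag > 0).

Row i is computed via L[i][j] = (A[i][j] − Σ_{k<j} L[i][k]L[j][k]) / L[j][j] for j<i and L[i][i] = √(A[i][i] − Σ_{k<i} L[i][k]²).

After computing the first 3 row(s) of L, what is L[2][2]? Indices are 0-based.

Step 1: L[0][0] = √(16) = 4.
  L[1][0] = (4) / L[0][0] = 1.
Step 2: L[1][1] = √(4) = 2.
  L[2][0] = (12) / L[0][0] = 3.
  L[2][1] = (-4) / L[1][1] = -2.
Step 3: L[2][2] = √(4) = 2.

L[2][2] = 2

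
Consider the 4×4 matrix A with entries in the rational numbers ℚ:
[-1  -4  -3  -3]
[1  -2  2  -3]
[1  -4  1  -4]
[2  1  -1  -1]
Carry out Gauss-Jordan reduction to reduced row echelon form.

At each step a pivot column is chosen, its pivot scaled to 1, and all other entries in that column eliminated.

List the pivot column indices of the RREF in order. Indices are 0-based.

pivot columns: 0, 1, 2, 3

pivot(0,0)=-1: scale R0 → (1, 4, 3, 3)
  clear (1,0): R1 −= (1)R0 → (0, -6, -1, -6)
  clear (2,0): R2 −= (1)R0 → (0, -8, -2, -7)
  clear (3,0): R3 −= (2)R0 → (0, -7, -7, -7)
pivot(1,1)=-6: scale R1 → (0, 1, 1/6, 1)
  clear (0,1): R0 −= (4)R1 → (1, 0, 7/3, -1)
  clear (2,1): R2 −= (-8)R1 → (0, 0, -2/3, 1)
  clear (3,1): R3 −= (-7)R1 → (0, 0, -35/6, 0)
pivot(2,2)=-2/3: scale R2 → (0, 0, 1, -3/2)
  clear (0,2): R0 −= (7/3)R2 → (1, 0, 0, 5/2)
  clear (1,2): R1 −= (1/6)R2 → (0, 1, 0, 5/4)
  clear (3,2): R3 −= (-35/6)R2 → (0, 0, 0, -35/4)
pivot(3,3)=-35/4: scale R3 → (0, 0, 0, 1)
  clear (0,3): R0 −= (5/2)R3 → (1, 0, 0, 0)
  clear (1,3): R1 −= (5/4)R3 → (0, 1, 0, 0)
  clear (2,3): R2 −= (-3/2)R3 → (0, 0, 1, 0)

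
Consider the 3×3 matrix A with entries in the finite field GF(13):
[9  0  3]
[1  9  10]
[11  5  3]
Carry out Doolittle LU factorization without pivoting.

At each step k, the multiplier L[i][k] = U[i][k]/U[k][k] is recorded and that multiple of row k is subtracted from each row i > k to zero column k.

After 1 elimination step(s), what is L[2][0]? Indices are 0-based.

L[2][0] = 7

[col 0] pivot 9
  R1 -= 3*R0 → (0, 9, 1)  (L[1][0] := 3)
  R2 -= 7*R0 → (0, 5, 8)  (L[2][0] := 7)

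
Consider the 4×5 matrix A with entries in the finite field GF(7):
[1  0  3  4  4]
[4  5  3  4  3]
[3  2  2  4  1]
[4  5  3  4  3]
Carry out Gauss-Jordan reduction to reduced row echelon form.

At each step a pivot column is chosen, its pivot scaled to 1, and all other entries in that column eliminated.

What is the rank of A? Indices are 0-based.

pivot(0,0)=1: scale R0 → (1, 0, 3, 4, 4)
  clear (1,0): R1 −= (4)R0 → (0, 5, 5, 2, 1)
  clear (2,0): R2 −= (3)R0 → (0, 2, 0, 6, 3)
  clear (3,0): R3 −= (4)R0 → (0, 5, 5, 2, 1)
pivot(1,1)=5: scale R1 → (0, 1, 1, 6, 3)
  clear (2,1): R2 −= (2)R1 → (0, 0, 5, 1, 4)
  clear (3,1): R3 −= (5)R1 → (0, 0, 0, 0, 0)
pivot(2,2)=5: scale R2 → (0, 0, 1, 3, 5)
  clear (0,2): R0 −= (3)R2 → (1, 0, 0, 2, 3)
  clear (1,2): R1 −= (1)R2 → (0, 1, 0, 3, 5)
col 3: no nonzero at/below row 3; advance.
col 4: no nonzero at/below row 3; advance.

rank = 3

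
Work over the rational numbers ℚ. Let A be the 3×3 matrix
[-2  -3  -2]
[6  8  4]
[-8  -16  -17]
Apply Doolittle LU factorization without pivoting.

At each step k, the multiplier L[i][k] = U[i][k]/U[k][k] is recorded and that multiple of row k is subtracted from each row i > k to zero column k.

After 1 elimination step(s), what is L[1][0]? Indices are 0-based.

L[1][0] = -3

k=0: U[0][0]=-2
  eliminate (1,0): mult=-3, new row 1: (0, -1, -2); set L[1][0]=-3
  eliminate (2,0): mult=4, new row 2: (0, -4, -9); set L[2][0]=4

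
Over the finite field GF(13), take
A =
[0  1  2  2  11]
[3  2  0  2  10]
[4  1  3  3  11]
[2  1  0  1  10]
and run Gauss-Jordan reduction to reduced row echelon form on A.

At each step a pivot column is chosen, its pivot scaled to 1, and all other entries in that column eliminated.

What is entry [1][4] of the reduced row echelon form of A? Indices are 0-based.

M[1][4] = 0

step 1: exchange rows 0,1
step 1: normalize row 0 (÷3) = (1, 5, 0, 5, 12)
  row 2: subtract 4×row0 = (0, 7, 3, 9, 2)
  row 3: subtract 2×row0 = (0, 4, 0, 4, 12)
step 2: normalize row 1 (÷1) = (0, 1, 2, 2, 11)
  row 0: subtract 5×row1 = (1, 0, 3, 8, 9)
  row 2: subtract 7×row1 = (0, 0, 2, 8, 3)
  row 3: subtract 4×row1 = (0, 0, 5, 9, 7)
step 3: normalize row 2 (÷2) = (0, 0, 1, 4, 8)
  row 0: subtract 3×row2 = (1, 0, 0, 9, 11)
  row 1: subtract 2×row2 = (0, 1, 0, 7, 8)
  row 3: subtract 5×row2 = (0, 0, 0, 2, 6)
step 4: normalize row 3 (÷2) = (0, 0, 0, 1, 3)
  row 0: subtract 9×row3 = (1, 0, 0, 0, 10)
  row 1: subtract 7×row3 = (0, 1, 0, 0, 0)
  row 2: subtract 4×row3 = (0, 0, 1, 0, 9)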